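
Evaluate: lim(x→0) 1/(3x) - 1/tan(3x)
This is an ∞-∞ indeterminate form.

Combine fractions or rationalize to convert ∞-∞ to 0/0 form:
  lim(x→0) 1/(3x) - 1/tan(3x) = 0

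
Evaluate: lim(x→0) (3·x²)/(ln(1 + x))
This is a 0/0 indeterminate form.

Apply L'Hôpital's rule: differentiate numerator and denominator separately.
  f(x) = 3·x^2   ⇒   f'(x) = 6·x
  g(x) = ln(x + 1)   ⇒   g'(x) = 1/(x + 1)
  lim(x→0) f'(x)/g'(x) = lim(x→0) (6·x)/(1/(x + 1))
  = 0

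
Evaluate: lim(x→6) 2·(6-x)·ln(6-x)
This is a 0·∞ indeterminate form.

Rewrite 0·∞ as a quotient (0/0 or ∞/∞ form), then apply L'Hôpital's rule:
  lim(x→6) 2·(6-x)·ln(6-x) = 0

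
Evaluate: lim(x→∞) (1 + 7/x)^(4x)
This is an exponential indeterminate form.

For exponential indeterminate forms, take the natural log:
  Let L = lim(x→∞) (1 + 7/x)^(4x)
  Then ln(L) = lim(x→∞) [exponent × ln(base)]
  Evaluate using L'Hôpital or standard limits, then exponentiate.
  L = e^(28)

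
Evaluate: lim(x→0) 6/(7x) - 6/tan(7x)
This is an ∞-∞ indeterminate form.

Combine fractions or rationalize to convert ∞-∞ to 0/0 form:
  lim(x→0) 6/(7x) - 6/tan(7x) = 0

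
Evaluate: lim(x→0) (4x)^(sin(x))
This is an exponential indeterminate form.

For exponential indeterminate forms, take the natural log:
  Let L = lim(x→0) (4x)^(sin(x))
  Then ln(L) = lim(x→0) [exponent × ln(base)]
  Evaluate using L'Hôpital or standard limits, then exponentiate.
  L = 1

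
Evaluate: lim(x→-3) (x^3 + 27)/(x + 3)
This is a standard limit.

Factor or rationalize the expression:
  lim(x→-3) (x^3 + 27)/(x + 3) = 27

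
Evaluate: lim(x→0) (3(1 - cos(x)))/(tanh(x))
This is a 0/0 indeterminate form.

Apply L'Hôpital's rule: differentiate numerator and denominator separately.
  f(x) = 3 - 3·cos(x)   ⇒   f'(x) = 3·sin(x)
  g(x) = tanh(x)   ⇒   g'(x) = 1 - tanh(x)^2
  lim(x→0) f'(x)/g'(x) = lim(x→0) (3·sin(x))/(1 - tanh(x)^2)
  = 0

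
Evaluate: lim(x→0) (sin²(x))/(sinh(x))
This is a 0/0 indeterminate form.

Apply L'Hôpital's rule: differentiate numerator and denominator separately.
  f(x) = sin(x)^2   ⇒   f'(x) = 2·sin(x)·cos(x)
  g(x) = sinh(x)   ⇒   g'(x) = cosh(x)
  lim(x→0) f'(x)/g'(x) = lim(x→0) (2·sin(x)·cos(x))/(cosh(x))
  = 0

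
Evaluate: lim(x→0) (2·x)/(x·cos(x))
This is a 0/0 indeterminate form.

Apply L'Hôpital's rule: differentiate numerator and denominator separately.
  f(x) = 2·x   ⇒   f'(x) = 2
  g(x) = x·cos(x)   ⇒   g'(x) = -x·sin(x) + cos(x)
  lim(x→0) f'(x)/g'(x) = lim(x→0) (2)/(-x·sin(x) + cos(x))
  = 2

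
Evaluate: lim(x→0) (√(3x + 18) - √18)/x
This is a standard limit.

Factor or rationalize the expression:
  lim(x→0) (√(3x + 18) - √18)/x = sqrt(2)/4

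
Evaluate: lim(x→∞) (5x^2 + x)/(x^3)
This is an ∞/∞ indeterminate form.

Apply L'Hôpital's rule: differentiate numerator and denominator separately.
  f(x) = 5·x^2 + x   ⇒   f'(x) = 10·x + 1
  g(x) = x^3   ⇒   g'(x) = 3·x^2
  lim(x→∞) f'(x)/g'(x) = lim(x→∞) (10·x + 1)/(3·x^2)
  = 0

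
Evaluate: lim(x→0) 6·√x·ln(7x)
This is a 0·∞ indeterminate form.

Rewrite 0·∞ as a quotient (0/0 or ∞/∞ form), then apply L'Hôpital's rule:
  lim(x→0) 6·√x·ln(7x) = 0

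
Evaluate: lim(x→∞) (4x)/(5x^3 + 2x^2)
This is an ∞/∞ indeterminate form.

Apply L'Hôpital's rule: differentiate numerator and denominator separately.
  f(x) = 4·x   ⇒   f'(x) = 4
  g(x) = 5·x^3 + 2·x^2   ⇒   g'(x) = 15·x^2 + 4·x
  lim(x→∞) f'(x)/g'(x) = lim(x→∞) (4)/(15·x^2 + 4·x)
  = 0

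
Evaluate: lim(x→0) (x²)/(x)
This is a 0/0 indeterminate form.

Apply L'Hôpital's rule: differentiate numerator and denominator separately.
  f(x) = x^2   ⇒   f'(x) = 2·x
  g(x) = x   ⇒   g'(x) = 1
  lim(x→0) f'(x)/g'(x) = lim(x→0) (2·x)/(1)
  = 0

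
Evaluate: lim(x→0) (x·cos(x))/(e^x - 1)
This is a 0/0 indeterminate form.

Apply L'Hôpital's rule: differentiate numerator and denominator separately.
  f(x) = x·cos(x)   ⇒   f'(x) = -x·sin(x) + cos(x)
  g(x) = e^(x) - 1   ⇒   g'(x) = e^(x)
  lim(x→0) f'(x)/g'(x) = lim(x→0) (-x·sin(x) + cos(x))/(e^(x))
  = 1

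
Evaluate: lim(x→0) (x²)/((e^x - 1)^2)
This is a 0/0 indeterminate form.

Apply L'Hôpital's rule: differentiate numerator and denominator separately.
  f(x) = x^2   ⇒   f'(x) = 2·x
  g(x) = (e^(x) - 1)^2   ⇒   g'(x) = 2·(e^(x) - 1)·e^(x)
  lim(x→0) f'(x)/g'(x) = lim(x→0) (2·x)/(2·(e^(x) - 1)·e^(x))
  = 1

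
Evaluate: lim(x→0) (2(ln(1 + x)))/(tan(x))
This is a 0/0 indeterminate form.

Apply L'Hôpital's rule: differentiate numerator and denominator separately.
  f(x) = 2·ln(x + 1)   ⇒   f'(x) = 2/(x + 1)
  g(x) = tan(x)   ⇒   g'(x) = tan(x)^2 + 1
  lim(x→0) f'(x)/g'(x) = lim(x→0) (2/(x + 1))/(tan(x)^2 + 1)
  = 2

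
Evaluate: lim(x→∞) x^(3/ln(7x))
This is an exponential indeterminate form.

For exponential indeterminate forms, take the natural log:
  Let L = lim(x→∞) x^(3/ln(7x))
  Then ln(L) = lim(x→∞) [exponent × ln(base)]
  Evaluate using L'Hôpital or standard limits, then exponentiate.
  L = e^(3)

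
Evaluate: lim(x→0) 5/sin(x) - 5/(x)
This is an ∞-∞ indeterminate form.

Combine fractions or rationalize to convert ∞-∞ to 0/0 form:
  lim(x→0) 5/sin(x) - 5/(x) = 0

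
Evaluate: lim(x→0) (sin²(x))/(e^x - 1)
This is a 0/0 indeterminate form.

Apply L'Hôpital's rule: differentiate numerator and denominator separately.
  f(x) = sin(x)^2   ⇒   f'(x) = 2·sin(x)·cos(x)
  g(x) = e^(x) - 1   ⇒   g'(x) = e^(x)
  lim(x→0) f'(x)/g'(x) = lim(x→0) (2·sin(x)·cos(x))/(e^(x))
  = 0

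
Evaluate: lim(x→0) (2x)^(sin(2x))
This is an exponential indeterminate form.

For exponential indeterminate forms, take the natural log:
  Let L = lim(x→0) (2x)^(sin(2x))
  Then ln(L) = lim(x→0) [exponent × ln(base)]
  Evaluate using L'Hôpital or standard limits, then exponentiate.
  L = 1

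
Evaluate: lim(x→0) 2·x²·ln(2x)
This is a 0·∞ indeterminate form.

Rewrite 0·∞ as a quotient (0/0 or ∞/∞ form), then apply L'Hôpital's rule:
  lim(x→0) 2·x²·ln(2x) = 0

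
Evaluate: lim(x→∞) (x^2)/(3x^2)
This is an ∞/∞ indeterminate form.

Apply L'Hôpital's rule: differentiate numerator and denominator separately.
  f(x) = x^2   ⇒   f'(x) = 2·x
  g(x) = 3·x^2   ⇒   g'(x) = 6·x
  lim(x→∞) f'(x)/g'(x) = lim(x→∞) (2·x)/(6·x)
  = 1/3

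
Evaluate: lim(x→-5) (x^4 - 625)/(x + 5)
This is a standard limit.

Factor or rationalize the expression:
  lim(x→-5) (x^4 - 625)/(x + 5) = -500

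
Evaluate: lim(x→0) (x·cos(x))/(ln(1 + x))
This is a 0/0 indeterminate form.

Apply L'Hôpital's rule: differentiate numerator and denominator separately.
  f(x) = x·cos(x)   ⇒   f'(x) = -x·sin(x) + cos(x)
  g(x) = ln(x + 1)   ⇒   g'(x) = 1/(x + 1)
  lim(x→0) f'(x)/g'(x) = lim(x→0) (-x·sin(x) + cos(x))/(1/(x + 1))
  = 1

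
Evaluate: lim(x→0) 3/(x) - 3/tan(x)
This is an ∞-∞ indeterminate form.

Combine fractions or rationalize to convert ∞-∞ to 0/0 form:
  lim(x→0) 3/(x) - 3/tan(x) = 0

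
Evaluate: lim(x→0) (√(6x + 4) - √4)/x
This is a standard limit.

Factor or rationalize the expression:
  lim(x→0) (√(6x + 4) - √4)/x = 3/2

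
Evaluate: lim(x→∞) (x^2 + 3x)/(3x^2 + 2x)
This is an ∞/∞ indeterminate form.

Apply L'Hôpital's rule: differentiate numerator and denominator separately.
  f(x) = x^2 + 3·x   ⇒   f'(x) = 2·x + 3
  g(x) = 3·x^2 + 2·x   ⇒   g'(x) = 6·x + 2
  lim(x→∞) f'(x)/g'(x) = lim(x→∞) (2·x + 3)/(6·x + 2)
  = 1/3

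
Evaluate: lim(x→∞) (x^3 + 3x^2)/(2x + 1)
This is an ∞/∞ indeterminate form.

Apply L'Hôpital's rule: differentiate numerator and denominator separately.
  f(x) = x^3 + 3·x^2   ⇒   f'(x) = 3·x^2 + 6·x
  g(x) = 2·x + 1   ⇒   g'(x) = 2
  lim(x→∞) f'(x)/g'(x) = lim(x→∞) (3·x^2 + 6·x)/(2)
  = ∞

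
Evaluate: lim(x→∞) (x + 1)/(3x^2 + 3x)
This is an ∞/∞ indeterminate form.

Apply L'Hôpital's rule: differentiate numerator and denominator separately.
  f(x) = x + 1   ⇒   f'(x) = 1
  g(x) = 3·x^2 + 3·x   ⇒   g'(x) = 6·x + 3
  lim(x→∞) f'(x)/g'(x) = lim(x→∞) (1)/(6·x + 3)
  = 0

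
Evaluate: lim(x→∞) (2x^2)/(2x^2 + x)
This is an ∞/∞ indeterminate form.

Apply L'Hôpital's rule: differentiate numerator and denominator separately.
  f(x) = 2·x^2   ⇒   f'(x) = 4·x
  g(x) = 2·x^2 + x   ⇒   g'(x) = 4·x + 1
  lim(x→∞) f'(x)/g'(x) = lim(x→∞) (4·x)/(4·x + 1)
  = 1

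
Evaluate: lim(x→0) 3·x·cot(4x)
This is a 0·∞ indeterminate form.

Rewrite 0·∞ as a quotient (0/0 or ∞/∞ form), then apply L'Hôpital's rule:
  lim(x→0) 3·x·cot(4x) = 3/4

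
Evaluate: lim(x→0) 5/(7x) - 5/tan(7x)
This is an ∞-∞ indeterminate form.

Combine fractions or rationalize to convert ∞-∞ to 0/0 form:
  lim(x→0) 5/(7x) - 5/tan(7x) = 0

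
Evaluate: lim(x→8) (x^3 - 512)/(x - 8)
This is a standard limit.

Factor or rationalize the expression:
  lim(x→8) (x^3 - 512)/(x - 8) = 192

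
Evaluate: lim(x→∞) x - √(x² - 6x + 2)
This is an ∞-∞ indeterminate form.

Combine fractions or rationalize to convert ∞-∞ to 0/0 form:
  lim(x→∞) x - √(x² - 6x + 2) = 3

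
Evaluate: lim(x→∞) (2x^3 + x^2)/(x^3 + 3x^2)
This is an ∞/∞ indeterminate form.

Apply L'Hôpital's rule: differentiate numerator and denominator separately.
  f(x) = 2·x^3 + x^2   ⇒   f'(x) = 6·x^2 + 2·x
  g(x) = x^3 + 3·x^2   ⇒   g'(x) = 3·x^2 + 6·x
  lim(x→∞) f'(x)/g'(x) = lim(x→∞) (6·x^2 + 2·x)/(3·x^2 + 6·x)
  = 2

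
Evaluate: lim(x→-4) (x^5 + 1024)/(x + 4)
This is a standard limit.

Factor or rationalize the expression:
  lim(x→-4) (x^5 + 1024)/(x + 4) = 1280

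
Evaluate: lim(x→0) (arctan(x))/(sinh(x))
This is a 0/0 indeterminate form.

Apply L'Hôpital's rule: differentiate numerator and denominator separately.
  f(x) = atan(x)   ⇒   f'(x) = 1/(x^2 + 1)
  g(x) = sinh(x)   ⇒   g'(x) = cosh(x)
  lim(x→0) f'(x)/g'(x) = lim(x→0) (1/(x^2 + 1))/(cosh(x))
  = 1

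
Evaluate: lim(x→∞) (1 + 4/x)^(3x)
This is an exponential indeterminate form.

For exponential indeterminate forms, take the natural log:
  Let L = lim(x→∞) (1 + 4/x)^(3x)
  Then ln(L) = lim(x→∞) [exponent × ln(base)]
  Evaluate using L'Hôpital or standard limits, then exponentiate.
  L = e^(12)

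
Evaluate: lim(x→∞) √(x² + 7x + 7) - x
This is an ∞-∞ indeterminate form.

Combine fractions or rationalize to convert ∞-∞ to 0/0 form:
  lim(x→∞) √(x² + 7x + 7) - x = 7/2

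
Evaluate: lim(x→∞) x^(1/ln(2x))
This is an exponential indeterminate form.

For exponential indeterminate forms, take the natural log:
  Let L = lim(x→∞) x^(1/ln(2x))
  Then ln(L) = lim(x→∞) [exponent × ln(base)]
  Evaluate using L'Hôpital or standard limits, then exponentiate.
  L = e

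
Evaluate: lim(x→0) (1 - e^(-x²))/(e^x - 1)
This is a 0/0 indeterminate form.

Apply L'Hôpital's rule: differentiate numerator and denominator separately.
  f(x) = 1 - e^(-x^2)   ⇒   f'(x) = 2·x·e^(-x^2)
  g(x) = e^(x) - 1   ⇒   g'(x) = e^(x)
  lim(x→0) f'(x)/g'(x) = lim(x→0) (2·x·e^(-x^2))/(e^(x))
  = 0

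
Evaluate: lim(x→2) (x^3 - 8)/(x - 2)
This is a standard limit.

Factor or rationalize the expression:
  lim(x→2) (x^3 - 8)/(x - 2) = 12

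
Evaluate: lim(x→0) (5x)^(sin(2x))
This is an exponential indeterminate form.

For exponential indeterminate forms, take the natural log:
  Let L = lim(x→0) (5x)^(sin(2x))
  Then ln(L) = lim(x→0) [exponent × ln(base)]
  Evaluate using L'Hôpital or standard limits, then exponentiate.
  L = 1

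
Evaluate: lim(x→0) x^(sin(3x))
This is an exponential indeterminate form.

For exponential indeterminate forms, take the natural log:
  Let L = lim(x→0) x^(sin(3x))
  Then ln(L) = lim(x→0) [exponent × ln(base)]
  Evaluate using L'Hôpital or standard limits, then exponentiate.
  L = 1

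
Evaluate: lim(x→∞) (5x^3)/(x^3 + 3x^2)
This is an ∞/∞ indeterminate form.

Apply L'Hôpital's rule: differentiate numerator and denominator separately.
  f(x) = 5·x^3   ⇒   f'(x) = 15·x^2
  g(x) = x^3 + 3·x^2   ⇒   g'(x) = 3·x^2 + 6·x
  lim(x→∞) f'(x)/g'(x) = lim(x→∞) (15·x^2)/(3·x^2 + 6·x)
  = 5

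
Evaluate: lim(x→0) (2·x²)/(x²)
This is a 0/0 indeterminate form.

Apply L'Hôpital's rule: differentiate numerator and denominator separately.
  f(x) = 2·x^2   ⇒   f'(x) = 4·x
  g(x) = x^2   ⇒   g'(x) = 2·x
  lim(x→0) f'(x)/g'(x) = lim(x→0) (4·x)/(2·x)
  = 2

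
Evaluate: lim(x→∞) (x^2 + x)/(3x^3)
This is an ∞/∞ indeterminate form.

Apply L'Hôpital's rule: differentiate numerator and denominator separately.
  f(x) = x^2 + x   ⇒   f'(x) = 2·x + 1
  g(x) = 3·x^3   ⇒   g'(x) = 9·x^2
  lim(x→∞) f'(x)/g'(x) = lim(x→∞) (2·x + 1)/(9·x^2)
  = 0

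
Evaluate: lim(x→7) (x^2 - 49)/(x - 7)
This is a standard limit.

Factor or rationalize the expression:
  lim(x→7) (x^2 - 49)/(x - 7) = 14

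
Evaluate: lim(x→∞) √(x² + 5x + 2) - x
This is an ∞-∞ indeterminate form.

Combine fractions or rationalize to convert ∞-∞ to 0/0 form:
  lim(x→∞) √(x² + 5x + 2) - x = 5/2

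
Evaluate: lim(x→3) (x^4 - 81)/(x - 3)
This is a standard limit.

Factor or rationalize the expression:
  lim(x→3) (x^4 - 81)/(x - 3) = 108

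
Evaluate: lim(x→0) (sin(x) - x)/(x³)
This is a 0/0 indeterminate form.

Apply L'Hôpital's rule: differentiate numerator and denominator separately.
  f(x) = -x + sin(x)   ⇒   f'(x) = cos(x) - 1
  g(x) = x^3   ⇒   g'(x) = 3·x^2
  lim(x→0) f'(x)/g'(x) = lim(x→0) (cos(x) - 1)/(3·x^2)
  = -1/6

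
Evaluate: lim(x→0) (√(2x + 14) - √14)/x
This is a standard limit.

Factor or rationalize the expression:
  lim(x→0) (√(2x + 14) - √14)/x = sqrt(14)/14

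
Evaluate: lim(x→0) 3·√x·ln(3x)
This is a 0·∞ indeterminate form.

Rewrite 0·∞ as a quotient (0/0 or ∞/∞ form), then apply L'Hôpital's rule:
  lim(x→0) 3·√x·ln(3x) = 0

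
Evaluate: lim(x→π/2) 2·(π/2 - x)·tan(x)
This is a 0·∞ indeterminate form.

Rewrite 0·∞ as a quotient (0/0 or ∞/∞ form), then apply L'Hôpital's rule:
  lim(x→π/2) 2·(π/2 - x)·tan(x) = 2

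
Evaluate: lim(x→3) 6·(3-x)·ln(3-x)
This is a 0·∞ indeterminate form.

Rewrite 0·∞ as a quotient (0/0 or ∞/∞ form), then apply L'Hôpital's rule:
  lim(x→3) 6·(3-x)·ln(3-x) = 0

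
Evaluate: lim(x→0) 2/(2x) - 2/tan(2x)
This is an ∞-∞ indeterminate form.

Combine fractions or rationalize to convert ∞-∞ to 0/0 form:
  lim(x→0) 2/(2x) - 2/tan(2x) = 0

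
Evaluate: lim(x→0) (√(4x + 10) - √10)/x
This is a standard limit.

Factor or rationalize the expression:
  lim(x→0) (√(4x + 10) - √10)/x = sqrt(10)/5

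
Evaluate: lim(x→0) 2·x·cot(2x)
This is a 0·∞ indeterminate form.

Rewrite 0·∞ as a quotient (0/0 or ∞/∞ form), then apply L'Hôpital's rule:
  lim(x→0) 2·x·cot(2x) = 1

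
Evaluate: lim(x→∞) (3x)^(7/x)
This is an exponential indeterminate form.

For exponential indeterminate forms, take the natural log:
  Let L = lim(x→∞) (3x)^(7/x)
  Then ln(L) = lim(x→∞) [exponent × ln(base)]
  Evaluate using L'Hôpital or standard limits, then exponentiate.
  L = 1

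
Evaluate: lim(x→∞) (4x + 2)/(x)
This is an ∞/∞ indeterminate form.

Apply L'Hôpital's rule: differentiate numerator and denominator separately.
  f(x) = 4·x + 2   ⇒   f'(x) = 4
  g(x) = x   ⇒   g'(x) = 1
  lim(x→∞) f'(x)/g'(x) = lim(x→∞) (4)/(1)
  = 4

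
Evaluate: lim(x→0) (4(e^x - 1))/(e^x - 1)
This is a 0/0 indeterminate form.

Apply L'Hôpital's rule: differentiate numerator and denominator separately.
  f(x) = 4·e^(x) - 4   ⇒   f'(x) = 4·e^(x)
  g(x) = e^(x) - 1   ⇒   g'(x) = e^(x)
  lim(x→0) f'(x)/g'(x) = lim(x→0) (4·e^(x))/(e^(x))
  = 4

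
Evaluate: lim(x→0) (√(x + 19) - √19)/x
This is a standard limit.

Factor or rationalize the expression:
  lim(x→0) (√(x + 19) - √19)/x = sqrt(19)/38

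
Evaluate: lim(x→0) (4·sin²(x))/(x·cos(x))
This is a 0/0 indeterminate form.

Apply L'Hôpital's rule: differentiate numerator and denominator separately.
  f(x) = 4·sin(x)^2   ⇒   f'(x) = 8·sin(x)·cos(x)
  g(x) = x·cos(x)   ⇒   g'(x) = -x·sin(x) + cos(x)
  lim(x→0) f'(x)/g'(x) = lim(x→0) (8·sin(x)·cos(x))/(-x·sin(x) + cos(x))
  = 0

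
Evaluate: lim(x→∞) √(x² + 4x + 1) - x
This is an ∞-∞ indeterminate form.

Combine fractions or rationalize to convert ∞-∞ to 0/0 form:
  lim(x→∞) √(x² + 4x + 1) - x = 2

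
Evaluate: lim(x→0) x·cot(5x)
This is a 0·∞ indeterminate form.

Rewrite 0·∞ as a quotient (0/0 or ∞/∞ form), then apply L'Hôpital's rule:
  lim(x→0) x·cot(5x) = 1/5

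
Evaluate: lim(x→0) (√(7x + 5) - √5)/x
This is a standard limit.

Factor or rationalize the expression:
  lim(x→0) (√(7x + 5) - √5)/x = 7·sqrt(5)/10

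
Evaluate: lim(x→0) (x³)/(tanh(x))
This is a 0/0 indeterminate form.

Apply L'Hôpital's rule: differentiate numerator and denominator separately.
  f(x) = x^3   ⇒   f'(x) = 3·x^2
  g(x) = tanh(x)   ⇒   g'(x) = 1 - tanh(x)^2
  lim(x→0) f'(x)/g'(x) = lim(x→0) (3·x^2)/(1 - tanh(x)^2)
  = 0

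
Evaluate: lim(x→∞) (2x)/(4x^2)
This is an ∞/∞ indeterminate form.

Apply L'Hôpital's rule: differentiate numerator and denominator separately.
  f(x) = 2·x   ⇒   f'(x) = 2
  g(x) = 4·x^2   ⇒   g'(x) = 8·x
  lim(x→∞) f'(x)/g'(x) = lim(x→∞) (2)/(8·x)
  = 0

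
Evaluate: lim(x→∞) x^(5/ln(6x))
This is an exponential indeterminate form.

For exponential indeterminate forms, take the natural log:
  Let L = lim(x→∞) x^(5/ln(6x))
  Then ln(L) = lim(x→∞) [exponent × ln(base)]
  Evaluate using L'Hôpital or standard limits, then exponentiate.
  L = e^(5)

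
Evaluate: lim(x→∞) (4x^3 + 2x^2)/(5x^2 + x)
This is an ∞/∞ indeterminate form.

Apply L'Hôpital's rule: differentiate numerator and denominator separately.
  f(x) = 4·x^3 + 2·x^2   ⇒   f'(x) = 12·x^2 + 4·x
  g(x) = 5·x^2 + x   ⇒   g'(x) = 10·x + 1
  lim(x→∞) f'(x)/g'(x) = lim(x→∞) (12·x^2 + 4·x)/(10·x + 1)
  = ∞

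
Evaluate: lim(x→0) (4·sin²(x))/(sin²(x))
This is a 0/0 indeterminate form.

Apply L'Hôpital's rule: differentiate numerator and denominator separately.
  f(x) = 4·sin(x)^2   ⇒   f'(x) = 8·sin(x)·cos(x)
  g(x) = sin(x)^2   ⇒   g'(x) = 2·sin(x)·cos(x)
  lim(x→0) f'(x)/g'(x) = lim(x→0) (8·sin(x)·cos(x))/(2·sin(x)·cos(x))
  = 4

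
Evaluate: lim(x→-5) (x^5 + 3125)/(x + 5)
This is a standard limit.

Factor or rationalize the expression:
  lim(x→-5) (x^5 + 3125)/(x + 5) = 3125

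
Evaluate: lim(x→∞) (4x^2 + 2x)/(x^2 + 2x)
This is an ∞/∞ indeterminate form.

Apply L'Hôpital's rule: differentiate numerator and denominator separately.
  f(x) = 4·x^2 + 2·x   ⇒   f'(x) = 8·x + 2
  g(x) = x^2 + 2·x   ⇒   g'(x) = 2·x + 2
  lim(x→∞) f'(x)/g'(x) = lim(x→∞) (8·x + 2)/(2·x + 2)
  = 4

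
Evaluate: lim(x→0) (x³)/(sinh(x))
This is a 0/0 indeterminate form.

Apply L'Hôpital's rule: differentiate numerator and denominator separately.
  f(x) = x^3   ⇒   f'(x) = 3·x^2
  g(x) = sinh(x)   ⇒   g'(x) = cosh(x)
  lim(x→0) f'(x)/g'(x) = lim(x→0) (3·x^2)/(cosh(x))
  = 0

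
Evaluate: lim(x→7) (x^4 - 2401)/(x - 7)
This is a standard limit.

Factor or rationalize the expression:
  lim(x→7) (x^4 - 2401)/(x - 7) = 1372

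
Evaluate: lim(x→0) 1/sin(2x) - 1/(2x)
This is an ∞-∞ indeterminate form.

Combine fractions or rationalize to convert ∞-∞ to 0/0 form:
  lim(x→0) 1/sin(2x) - 1/(2x) = 0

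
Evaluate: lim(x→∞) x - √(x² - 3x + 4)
This is an ∞-∞ indeterminate form.

Combine fractions or rationalize to convert ∞-∞ to 0/0 form:
  lim(x→∞) x - √(x² - 3x + 4) = 3/2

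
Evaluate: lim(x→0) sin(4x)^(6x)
This is an exponential indeterminate form.

For exponential indeterminate forms, take the natural log:
  Let L = lim(x→0) sin(4x)^(6x)
  Then ln(L) = lim(x→0) [exponent × ln(base)]
  Evaluate using L'Hôpital or standard limits, then exponentiate.
  L = 1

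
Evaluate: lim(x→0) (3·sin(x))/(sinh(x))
This is a 0/0 indeterminate form.

Apply L'Hôpital's rule: differentiate numerator and denominator separately.
  f(x) = 3·sin(x)   ⇒   f'(x) = 3·cos(x)
  g(x) = sinh(x)   ⇒   g'(x) = cosh(x)
  lim(x→0) f'(x)/g'(x) = lim(x→0) (3·cos(x))/(cosh(x))
  = 3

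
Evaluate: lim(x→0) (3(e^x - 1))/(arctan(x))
This is a 0/0 indeterminate form.

Apply L'Hôpital's rule: differentiate numerator and denominator separately.
  f(x) = 3·e^(x) - 3   ⇒   f'(x) = 3·e^(x)
  g(x) = atan(x)   ⇒   g'(x) = 1/(x^2 + 1)
  lim(x→0) f'(x)/g'(x) = lim(x→0) (3·e^(x))/(1/(x^2 + 1))
  = 3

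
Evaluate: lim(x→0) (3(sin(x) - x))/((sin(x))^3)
This is a 0/0 indeterminate form.

Apply L'Hôpital's rule: differentiate numerator and denominator separately.
  f(x) = -3·x + 3·sin(x)   ⇒   f'(x) = 3·cos(x) - 3
  g(x) = sin(x)^3   ⇒   g'(x) = 3·sin(x)^2·cos(x)
  lim(x→0) f'(x)/g'(x) = lim(x→0) (3·cos(x) - 3)/(3·sin(x)^2·cos(x))
  = -1/2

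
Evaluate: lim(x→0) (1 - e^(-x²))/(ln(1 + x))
This is a 0/0 indeterminate form.

Apply L'Hôpital's rule: differentiate numerator and denominator separately.
  f(x) = 1 - e^(-x^2)   ⇒   f'(x) = 2·x·e^(-x^2)
  g(x) = ln(x + 1)   ⇒   g'(x) = 1/(x + 1)
  lim(x→0) f'(x)/g'(x) = lim(x→0) (2·x·e^(-x^2))/(1/(x + 1))
  = 0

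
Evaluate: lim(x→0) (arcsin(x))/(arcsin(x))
This is a 0/0 indeterminate form.

Apply L'Hôpital's rule: differentiate numerator and denominator separately.
  f(x) = asin(x)   ⇒   f'(x) = 1/sqrt(1 - x^2)
  g(x) = asin(x)   ⇒   g'(x) = 1/sqrt(1 - x^2)
  lim(x→0) f'(x)/g'(x) = lim(x→0) (1/sqrt(1 - x^2))/(1/sqrt(1 - x^2))
  = 1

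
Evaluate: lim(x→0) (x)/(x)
This is a 0/0 indeterminate form.

Apply L'Hôpital's rule: differentiate numerator and denominator separately.
  f(x) = x   ⇒   f'(x) = 1
  g(x) = x   ⇒   g'(x) = 1
  lim(x→0) f'(x)/g'(x) = lim(x→0) (1)/(1)
  = 1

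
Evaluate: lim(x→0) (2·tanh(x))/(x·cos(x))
This is a 0/0 indeterminate form.

Apply L'Hôpital's rule: differentiate numerator and denominator separately.
  f(x) = 2·tanh(x)   ⇒   f'(x) = 2 - 2·tanh(x)^2
  g(x) = x·cos(x)   ⇒   g'(x) = -x·sin(x) + cos(x)
  lim(x→0) f'(x)/g'(x) = lim(x→0) (2 - 2·tanh(x)^2)/(-x·sin(x) + cos(x))
  = 2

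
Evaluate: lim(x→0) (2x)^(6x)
This is an exponential indeterminate form.

For exponential indeterminate forms, take the natural log:
  Let L = lim(x→0) (2x)^(6x)
  Then ln(L) = lim(x→0) [exponent × ln(base)]
  Evaluate using L'Hôpital or standard limits, then exponentiate.
  L = 1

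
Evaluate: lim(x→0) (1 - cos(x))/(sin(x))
This is a 0/0 indeterminate form.

Apply L'Hôpital's rule: differentiate numerator and denominator separately.
  f(x) = 1 - cos(x)   ⇒   f'(x) = sin(x)
  g(x) = sin(x)   ⇒   g'(x) = cos(x)
  lim(x→0) f'(x)/g'(x) = lim(x→0) (sin(x))/(cos(x))
  = 0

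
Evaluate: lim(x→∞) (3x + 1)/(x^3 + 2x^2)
This is an ∞/∞ indeterminate form.

Apply L'Hôpital's rule: differentiate numerator and denominator separately.
  f(x) = 3·x + 1   ⇒   f'(x) = 3
  g(x) = x^3 + 2·x^2   ⇒   g'(x) = 3·x^2 + 4·x
  lim(x→∞) f'(x)/g'(x) = lim(x→∞) (3)/(3·x^2 + 4·x)
  = 0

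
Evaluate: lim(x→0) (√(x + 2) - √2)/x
This is a standard limit.

Factor or rationalize the expression:
  lim(x→0) (√(x + 2) - √2)/x = sqrt(2)/4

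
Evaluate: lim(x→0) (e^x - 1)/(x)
This is a 0/0 indeterminate form.

Apply L'Hôpital's rule: differentiate numerator and denominator separately.
  f(x) = e^(x) - 1   ⇒   f'(x) = e^(x)
  g(x) = x   ⇒   g'(x) = 1
  lim(x→0) f'(x)/g'(x) = lim(x→0) (e^(x))/(1)
  = 1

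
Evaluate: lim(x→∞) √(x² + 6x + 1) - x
This is an ∞-∞ indeterminate form.

Combine fractions or rationalize to convert ∞-∞ to 0/0 form:
  lim(x→∞) √(x² + 6x + 1) - x = 3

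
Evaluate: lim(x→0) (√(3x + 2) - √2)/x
This is a standard limit.

Factor or rationalize the expression:
  lim(x→0) (√(3x + 2) - √2)/x = 3·sqrt(2)/4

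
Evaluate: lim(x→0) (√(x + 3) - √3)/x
This is a standard limit.

Factor or rationalize the expression:
  lim(x→0) (√(x + 3) - √3)/x = sqrt(3)/6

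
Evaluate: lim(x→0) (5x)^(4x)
This is an exponential indeterminate form.

For exponential indeterminate forms, take the natural log:
  Let L = lim(x→0) (5x)^(4x)
  Then ln(L) = lim(x→0) [exponent × ln(base)]
  Evaluate using L'Hôpital or standard limits, then exponentiate.
  L = 1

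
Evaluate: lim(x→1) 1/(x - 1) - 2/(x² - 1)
This is an ∞-∞ indeterminate form.

Combine fractions or rationalize to convert ∞-∞ to 0/0 form:
  lim(x→1) 1/(x - 1) - 2/(x² - 1) = 1/2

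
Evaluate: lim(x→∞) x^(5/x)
This is an exponential indeterminate form.

For exponential indeterminate forms, take the natural log:
  Let L = lim(x→∞) x^(5/x)
  Then ln(L) = lim(x→∞) [exponent × ln(base)]
  Evaluate using L'Hôpital or standard limits, then exponentiate.
  L = 1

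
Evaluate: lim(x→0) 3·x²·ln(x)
This is a 0·∞ indeterminate form.

Rewrite 0·∞ as a quotient (0/0 or ∞/∞ form), then apply L'Hôpital's rule:
  lim(x→0) 3·x²·ln(x) = 0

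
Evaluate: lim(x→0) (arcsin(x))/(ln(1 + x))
This is a 0/0 indeterminate form.

Apply L'Hôpital's rule: differentiate numerator and denominator separately.
  f(x) = asin(x)   ⇒   f'(x) = 1/sqrt(1 - x^2)
  g(x) = ln(x + 1)   ⇒   g'(x) = 1/(x + 1)
  lim(x→0) f'(x)/g'(x) = lim(x→0) (1/sqrt(1 - x^2))/(1/(x + 1))
  = 1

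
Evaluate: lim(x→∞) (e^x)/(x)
This is an ∞/∞ indeterminate form.

Apply L'Hôpital's rule: differentiate numerator and denominator separately.
  f(x) = e^(x)   ⇒   f'(x) = e^(x)
  g(x) = x   ⇒   g'(x) = 1
  lim(x→∞) f'(x)/g'(x) = lim(x→∞) (e^(x))/(1)
  = ∞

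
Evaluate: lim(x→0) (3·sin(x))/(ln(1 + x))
This is a 0/0 indeterminate form.

Apply L'Hôpital's rule: differentiate numerator and denominator separately.
  f(x) = 3·sin(x)   ⇒   f'(x) = 3·cos(x)
  g(x) = ln(x + 1)   ⇒   g'(x) = 1/(x + 1)
  lim(x→0) f'(x)/g'(x) = lim(x→0) (3·cos(x))/(1/(x + 1))
  = 3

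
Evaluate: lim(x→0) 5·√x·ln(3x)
This is a 0·∞ indeterminate form.

Rewrite 0·∞ as a quotient (0/0 or ∞/∞ form), then apply L'Hôpital's rule:
  lim(x→0) 5·√x·ln(3x) = 0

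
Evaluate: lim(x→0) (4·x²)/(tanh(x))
This is a 0/0 indeterminate form.

Apply L'Hôpital's rule: differentiate numerator and denominator separately.
  f(x) = 4·x^2   ⇒   f'(x) = 8·x
  g(x) = tanh(x)   ⇒   g'(x) = 1 - tanh(x)^2
  lim(x→0) f'(x)/g'(x) = lim(x→0) (8·x)/(1 - tanh(x)^2)
  = 0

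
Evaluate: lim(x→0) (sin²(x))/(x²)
This is a 0/0 indeterminate form.

Apply L'Hôpital's rule: differentiate numerator and denominator separately.
  f(x) = sin(x)^2   ⇒   f'(x) = 2·sin(x)·cos(x)
  g(x) = x^2   ⇒   g'(x) = 2·x
  lim(x→0) f'(x)/g'(x) = lim(x→0) (2·sin(x)·cos(x))/(2·x)
  = 1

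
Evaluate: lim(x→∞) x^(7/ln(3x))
This is an exponential indeterminate form.

For exponential indeterminate forms, take the natural log:
  Let L = lim(x→∞) x^(7/ln(3x))
  Then ln(L) = lim(x→∞) [exponent × ln(base)]
  Evaluate using L'Hôpital or standard limits, then exponentiate.
  L = e^(7)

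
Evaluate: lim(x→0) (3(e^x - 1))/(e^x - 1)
This is a 0/0 indeterminate form.

Apply L'Hôpital's rule: differentiate numerator and denominator separately.
  f(x) = 3·e^(x) - 3   ⇒   f'(x) = 3·e^(x)
  g(x) = e^(x) - 1   ⇒   g'(x) = e^(x)
  lim(x→0) f'(x)/g'(x) = lim(x→0) (3·e^(x))/(e^(x))
  = 3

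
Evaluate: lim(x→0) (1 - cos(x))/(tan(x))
This is a 0/0 indeterminate form.

Apply L'Hôpital's rule: differentiate numerator and denominator separately.
  f(x) = 1 - cos(x)   ⇒   f'(x) = sin(x)
  g(x) = tan(x)   ⇒   g'(x) = tan(x)^2 + 1
  lim(x→0) f'(x)/g'(x) = lim(x→0) (sin(x))/(tan(x)^2 + 1)
  = 0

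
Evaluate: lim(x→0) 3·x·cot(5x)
This is a 0·∞ indeterminate form.

Rewrite 0·∞ as a quotient (0/0 or ∞/∞ form), then apply L'Hôpital's rule:
  lim(x→0) 3·x·cot(5x) = 3/5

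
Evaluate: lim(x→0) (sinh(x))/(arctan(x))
This is a 0/0 indeterminate form.

Apply L'Hôpital's rule: differentiate numerator and denominator separately.
  f(x) = sinh(x)   ⇒   f'(x) = cosh(x)
  g(x) = atan(x)   ⇒   g'(x) = 1/(x^2 + 1)
  lim(x→0) f'(x)/g'(x) = lim(x→0) (cosh(x))/(1/(x^2 + 1))
  = 1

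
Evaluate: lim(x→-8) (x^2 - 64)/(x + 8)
This is a standard limit.

Factor or rationalize the expression:
  lim(x→-8) (x^2 - 64)/(x + 8) = -16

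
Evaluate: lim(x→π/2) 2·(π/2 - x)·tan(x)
This is a 0·∞ indeterminate form.

Rewrite 0·∞ as a quotient (0/0 or ∞/∞ form), then apply L'Hôpital's rule:
  lim(x→π/2) 2·(π/2 - x)·tan(x) = 2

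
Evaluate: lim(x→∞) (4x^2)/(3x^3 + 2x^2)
This is an ∞/∞ indeterminate form.

Apply L'Hôpital's rule: differentiate numerator and denominator separately.
  f(x) = 4·x^2   ⇒   f'(x) = 8·x
  g(x) = 3·x^3 + 2·x^2   ⇒   g'(x) = 9·x^2 + 4·x
  lim(x→∞) f'(x)/g'(x) = lim(x→∞) (8·x)/(9·x^2 + 4·x)
  = 0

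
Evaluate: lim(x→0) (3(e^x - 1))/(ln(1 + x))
This is a 0/0 indeterminate form.

Apply L'Hôpital's rule: differentiate numerator and denominator separately.
  f(x) = 3·e^(x) - 3   ⇒   f'(x) = 3·e^(x)
  g(x) = ln(x + 1)   ⇒   g'(x) = 1/(x + 1)
  lim(x→0) f'(x)/g'(x) = lim(x→0) (3·e^(x))/(1/(x + 1))
  = 3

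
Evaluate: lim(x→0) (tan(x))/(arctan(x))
This is a 0/0 indeterminate form.

Apply L'Hôpital's rule: differentiate numerator and denominator separately.
  f(x) = tan(x)   ⇒   f'(x) = tan(x)^2 + 1
  g(x) = atan(x)   ⇒   g'(x) = 1/(x^2 + 1)
  lim(x→0) f'(x)/g'(x) = lim(x→0) (tan(x)^2 + 1)/(1/(x^2 + 1))
  = 1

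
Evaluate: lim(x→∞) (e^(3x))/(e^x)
This is an ∞/∞ indeterminate form.

Apply L'Hôpital's rule: differentiate numerator and denominator separately.
  f(x) = e^(3·x)   ⇒   f'(x) = 3·e^(3·x)
  g(x) = e^(x)   ⇒   g'(x) = e^(x)
  lim(x→∞) f'(x)/g'(x) = lim(x→∞) (3·e^(3·x))/(e^(x))
  = ∞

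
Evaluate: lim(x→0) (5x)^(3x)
This is an exponential indeterminate form.

For exponential indeterminate forms, take the natural log:
  Let L = lim(x→0) (5x)^(3x)
  Then ln(L) = lim(x→0) [exponent × ln(base)]
  Evaluate using L'Hôpital or standard limits, then exponentiate.
  L = 1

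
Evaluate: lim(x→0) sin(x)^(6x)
This is an exponential indeterminate form.

For exponential indeterminate forms, take the natural log:
  Let L = lim(x→0) sin(x)^(6x)
  Then ln(L) = lim(x→0) [exponent × ln(base)]
  Evaluate using L'Hôpital or standard limits, then exponentiate.
  L = 1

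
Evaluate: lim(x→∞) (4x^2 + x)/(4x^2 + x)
This is an ∞/∞ indeterminate form.

Apply L'Hôpital's rule: differentiate numerator and denominator separately.
  f(x) = 4·x^2 + x   ⇒   f'(x) = 8·x + 1
  g(x) = 4·x^2 + x   ⇒   g'(x) = 8·x + 1
  lim(x→∞) f'(x)/g'(x) = lim(x→∞) (8·x + 1)/(8·x + 1)
  = 1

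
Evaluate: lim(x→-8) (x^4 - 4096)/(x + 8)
This is a standard limit.

Factor or rationalize the expression:
  lim(x→-8) (x^4 - 4096)/(x + 8) = -2048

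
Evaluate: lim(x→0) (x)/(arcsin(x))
This is a 0/0 indeterminate form.

Apply L'Hôpital's rule: differentiate numerator and denominator separately.
  f(x) = x   ⇒   f'(x) = 1
  g(x) = asin(x)   ⇒   g'(x) = 1/sqrt(1 - x^2)
  lim(x→0) f'(x)/g'(x) = lim(x→0) (1)/(1/sqrt(1 - x^2))
  = 1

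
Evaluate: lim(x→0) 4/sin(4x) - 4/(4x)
This is an ∞-∞ indeterminate form.

Combine fractions or rationalize to convert ∞-∞ to 0/0 form:
  lim(x→0) 4/sin(4x) - 4/(4x) = 0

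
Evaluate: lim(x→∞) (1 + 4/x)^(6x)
This is an exponential indeterminate form.

For exponential indeterminate forms, take the natural log:
  Let L = lim(x→∞) (1 + 4/x)^(6x)
  Then ln(L) = lim(x→∞) [exponent × ln(base)]
  Evaluate using L'Hôpital or standard limits, then exponentiate.
  L = e^(24)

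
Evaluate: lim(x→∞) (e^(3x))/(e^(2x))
This is an ∞/∞ indeterminate form.

Apply L'Hôpital's rule: differentiate numerator and denominator separately.
  f(x) = e^(3·x)   ⇒   f'(x) = 3·e^(3·x)
  g(x) = e^(2·x)   ⇒   g'(x) = 2·e^(2·x)
  lim(x→∞) f'(x)/g'(x) = lim(x→∞) (3·e^(3·x))/(2·e^(2·x))
  = ∞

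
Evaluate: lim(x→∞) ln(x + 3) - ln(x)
This is an ∞-∞ indeterminate form.

Combine fractions or rationalize to convert ∞-∞ to 0/0 form:
  lim(x→∞) ln(x + 3) - ln(x) = 0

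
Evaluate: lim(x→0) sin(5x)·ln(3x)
This is a 0·∞ indeterminate form.

Rewrite 0·∞ as a quotient (0/0 or ∞/∞ form), then apply L'Hôpital's rule:
  lim(x→0) sin(5x)·ln(3x) = 0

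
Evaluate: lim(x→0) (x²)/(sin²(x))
This is a 0/0 indeterminate form.

Apply L'Hôpital's rule: differentiate numerator and denominator separately.
  f(x) = x^2   ⇒   f'(x) = 2·x
  g(x) = sin(x)^2   ⇒   g'(x) = 2·sin(x)·cos(x)
  lim(x→0) f'(x)/g'(x) = lim(x→0) (2·x)/(2·sin(x)·cos(x))
  = 1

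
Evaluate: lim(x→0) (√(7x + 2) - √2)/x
This is a standard limit.

Factor or rationalize the expression:
  lim(x→0) (√(7x + 2) - √2)/x = 7·sqrt(2)/4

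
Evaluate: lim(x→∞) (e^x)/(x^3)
This is an ∞/∞ indeterminate form.

Apply L'Hôpital's rule: differentiate numerator and denominator separately.
  f(x) = e^(x)   ⇒   f'(x) = e^(x)
  g(x) = x^3   ⇒   g'(x) = 3·x^2
  lim(x→∞) f'(x)/g'(x) = lim(x→∞) (e^(x))/(3·x^2)
  = ∞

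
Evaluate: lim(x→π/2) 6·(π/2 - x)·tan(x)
This is a 0·∞ indeterminate form.

Rewrite 0·∞ as a quotient (0/0 or ∞/∞ form), then apply L'Hôpital's rule:
  lim(x→π/2) 6·(π/2 - x)·tan(x) = 6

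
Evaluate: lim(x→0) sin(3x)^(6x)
This is an exponential indeterminate form.

For exponential indeterminate forms, take the natural log:
  Let L = lim(x→0) sin(3x)^(6x)
  Then ln(L) = lim(x→0) [exponent × ln(base)]
  Evaluate using L'Hôpital or standard limits, then exponentiate.
  L = 1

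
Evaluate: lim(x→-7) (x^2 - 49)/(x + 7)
This is a standard limit.

Factor or rationalize the expression:
  lim(x→-7) (x^2 - 49)/(x + 7) = -14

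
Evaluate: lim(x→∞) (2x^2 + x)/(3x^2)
This is an ∞/∞ indeterminate form.

Apply L'Hôpital's rule: differentiate numerator and denominator separately.
  f(x) = 2·x^2 + x   ⇒   f'(x) = 4·x + 1
  g(x) = 3·x^2   ⇒   g'(x) = 6·x
  lim(x→∞) f'(x)/g'(x) = lim(x→∞) (4·x + 1)/(6·x)
  = 2/3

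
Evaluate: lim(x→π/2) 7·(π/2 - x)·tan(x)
This is a 0·∞ indeterminate form.

Rewrite 0·∞ as a quotient (0/0 or ∞/∞ form), then apply L'Hôpital's rule:
  lim(x→π/2) 7·(π/2 - x)·tan(x) = 7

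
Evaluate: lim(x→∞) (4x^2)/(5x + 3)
This is an ∞/∞ indeterminate form.

Apply L'Hôpital's rule: differentiate numerator and denominator separately.
  f(x) = 4·x^2   ⇒   f'(x) = 8·x
  g(x) = 5·x + 3   ⇒   g'(x) = 5
  lim(x→∞) f'(x)/g'(x) = lim(x→∞) (8·x)/(5)
  = ∞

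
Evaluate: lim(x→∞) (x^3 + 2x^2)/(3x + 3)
This is an ∞/∞ indeterminate form.

Apply L'Hôpital's rule: differentiate numerator and denominator separately.
  f(x) = x^3 + 2·x^2   ⇒   f'(x) = 3·x^2 + 4·x
  g(x) = 3·x + 3   ⇒   g'(x) = 3
  lim(x→∞) f'(x)/g'(x) = lim(x→∞) (3·x^2 + 4·x)/(3)
  = ∞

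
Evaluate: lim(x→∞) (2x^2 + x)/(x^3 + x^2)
This is an ∞/∞ indeterminate form.

Apply L'Hôpital's rule: differentiate numerator and denominator separately.
  f(x) = 2·x^2 + x   ⇒   f'(x) = 4·x + 1
  g(x) = x^3 + x^2   ⇒   g'(x) = 3·x^2 + 2·x
  lim(x→∞) f'(x)/g'(x) = lim(x→∞) (4·x + 1)/(3·x^2 + 2·x)
  = 0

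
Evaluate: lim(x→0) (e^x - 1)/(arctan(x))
This is a 0/0 indeterminate form.

Apply L'Hôpital's rule: differentiate numerator and denominator separately.
  f(x) = e^(x) - 1   ⇒   f'(x) = e^(x)
  g(x) = atan(x)   ⇒   g'(x) = 1/(x^2 + 1)
  lim(x→0) f'(x)/g'(x) = lim(x→0) (e^(x))/(1/(x^2 + 1))
  = 1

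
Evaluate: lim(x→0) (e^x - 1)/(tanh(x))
This is a 0/0 indeterminate form.

Apply L'Hôpital's rule: differentiate numerator and denominator separately.
  f(x) = e^(x) - 1   ⇒   f'(x) = e^(x)
  g(x) = tanh(x)   ⇒   g'(x) = 1 - tanh(x)^2
  lim(x→0) f'(x)/g'(x) = lim(x→0) (e^(x))/(1 - tanh(x)^2)
  = 1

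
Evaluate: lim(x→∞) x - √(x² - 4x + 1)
This is an ∞-∞ indeterminate form.

Combine fractions or rationalize to convert ∞-∞ to 0/0 form:
  lim(x→∞) x - √(x² - 4x + 1) = 2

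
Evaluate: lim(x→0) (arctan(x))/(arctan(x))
This is a 0/0 indeterminate form.

Apply L'Hôpital's rule: differentiate numerator and denominator separately.
  f(x) = atan(x)   ⇒   f'(x) = 1/(x^2 + 1)
  g(x) = atan(x)   ⇒   g'(x) = 1/(x^2 + 1)
  lim(x→0) f'(x)/g'(x) = lim(x→0) (1/(x^2 + 1))/(1/(x^2 + 1))
  = 1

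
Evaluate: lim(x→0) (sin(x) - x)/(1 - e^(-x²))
This is a 0/0 indeterminate form.

Apply L'Hôpital's rule: differentiate numerator and denominator separately.
  f(x) = -x + sin(x)   ⇒   f'(x) = cos(x) - 1
  g(x) = 1 - e^(-x^2)   ⇒   g'(x) = 2·x·e^(-x^2)
  lim(x→0) f'(x)/g'(x) = lim(x→0) (cos(x) - 1)/(2·x·e^(-x^2))
  = 0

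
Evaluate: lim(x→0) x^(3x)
This is an exponential indeterminate form.

For exponential indeterminate forms, take the natural log:
  Let L = lim(x→0) x^(3x)
  Then ln(L) = lim(x→0) [exponent × ln(base)]
  Evaluate using L'Hôpital or standard limits, then exponentiate.
  L = 1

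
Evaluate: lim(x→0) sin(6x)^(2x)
This is an exponential indeterminate form.

For exponential indeterminate forms, take the natural log:
  Let L = lim(x→0) sin(6x)^(2x)
  Then ln(L) = lim(x→0) [exponent × ln(base)]
  Evaluate using L'Hôpital or standard limits, then exponentiate.
  L = 1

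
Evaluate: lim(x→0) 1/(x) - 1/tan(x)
This is an ∞-∞ indeterminate form.

Combine fractions or rationalize to convert ∞-∞ to 0/0 form:
  lim(x→0) 1/(x) - 1/tan(x) = 0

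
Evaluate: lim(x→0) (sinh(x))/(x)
This is a 0/0 indeterminate form.

Apply L'Hôpital's rule: differentiate numerator and denominator separately.
  f(x) = sinh(x)   ⇒   f'(x) = cosh(x)
  g(x) = x   ⇒   g'(x) = 1
  lim(x→0) f'(x)/g'(x) = lim(x→0) (cosh(x))/(1)
  = 1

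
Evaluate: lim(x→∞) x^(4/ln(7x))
This is an exponential indeterminate form.

For exponential indeterminate forms, take the natural log:
  Let L = lim(x→∞) x^(4/ln(7x))
  Then ln(L) = lim(x→∞) [exponent × ln(base)]
  Evaluate using L'Hôpital or standard limits, then exponentiate.
  L = e^(4)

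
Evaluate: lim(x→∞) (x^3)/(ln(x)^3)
This is an ∞/∞ indeterminate form.

Apply L'Hôpital's rule: differentiate numerator and denominator separately.
  f(x) = x^3   ⇒   f'(x) = 3·x^2
  g(x) = ln(x)^3   ⇒   g'(x) = 3·ln(x)^2/x
  lim(x→∞) f'(x)/g'(x) = lim(x→∞) (3·x^2)/(3·ln(x)^2/x)
  = ∞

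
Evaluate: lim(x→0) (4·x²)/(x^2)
This is a 0/0 indeterminate form.

Apply L'Hôpital's rule: differentiate numerator and denominator separately.
  f(x) = 4·x^2   ⇒   f'(x) = 8·x
  g(x) = x^2   ⇒   g'(x) = 2·x
  lim(x→0) f'(x)/g'(x) = lim(x→0) (8·x)/(2·x)
  = 4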